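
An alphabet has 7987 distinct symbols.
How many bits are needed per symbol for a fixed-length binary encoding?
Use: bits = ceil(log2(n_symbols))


log2(7987) = 12.9634
Bracket: 2^12 = 4096 < 7987 <= 2^13 = 8192
So ceil(log2(7987)) = 13

bits = ceil(log2(7987)) = ceil(12.9634) = 13 bits


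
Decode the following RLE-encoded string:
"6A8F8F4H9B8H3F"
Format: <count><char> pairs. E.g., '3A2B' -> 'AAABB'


Expanding each <count><char> pair:
  6A -> 'AAAAAA'
  8F -> 'FFFFFFFF'
  8F -> 'FFFFFFFF'
  4H -> 'HHHH'
  9B -> 'BBBBBBBBB'
  8H -> 'HHHHHHHH'
  3F -> 'FFF'

Decoded = AAAAAAFFFFFFFFFFFFFFFFHHHHBBBBBBBBBHHHHHHHHFFF


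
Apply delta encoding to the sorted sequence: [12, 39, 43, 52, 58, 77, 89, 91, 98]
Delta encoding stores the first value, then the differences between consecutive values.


First value: 12
Deltas:
  39 - 12 = 27
  43 - 39 = 4
  52 - 43 = 9
  58 - 52 = 6
  77 - 58 = 19
  89 - 77 = 12
  91 - 89 = 2
  98 - 91 = 7


Delta encoded: [12, 27, 4, 9, 6, 19, 12, 2, 7]


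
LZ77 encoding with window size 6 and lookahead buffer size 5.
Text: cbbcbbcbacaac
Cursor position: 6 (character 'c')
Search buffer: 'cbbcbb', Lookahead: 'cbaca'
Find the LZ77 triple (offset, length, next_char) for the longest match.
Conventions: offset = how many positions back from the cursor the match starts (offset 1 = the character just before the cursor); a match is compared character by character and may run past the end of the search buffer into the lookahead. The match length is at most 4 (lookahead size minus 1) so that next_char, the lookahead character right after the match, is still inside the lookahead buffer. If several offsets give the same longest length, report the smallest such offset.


Try each offset into the search buffer:
  offset=1 (pos 5, char 'b'): match length 0
  offset=2 (pos 4, char 'b'): match length 0
  offset=3 (pos 3, char 'c'): match length 2
  offset=4 (pos 2, char 'b'): match length 0
  offset=5 (pos 1, char 'b'): match length 0
  offset=6 (pos 0, char 'c'): match length 2
Longest match has length 2, found at offsets 3, 6; take the smallest, offset 3.
next_char = character at position 6 + 2 = 8 -> 'a'

Best match: offset=3, length=2 (matching 'cb' starting at position 3)
LZ77 triple: (3, 2, 'a')


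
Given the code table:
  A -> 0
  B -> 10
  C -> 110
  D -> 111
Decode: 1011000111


Decoding:
10 -> B
110 -> C
0 -> A
0 -> A
111 -> D


Result: BCAAD


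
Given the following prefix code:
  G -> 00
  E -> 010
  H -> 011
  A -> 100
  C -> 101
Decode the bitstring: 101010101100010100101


Decoding step by step:
Bits 101 -> C
Bits 010 -> E
Bits 101 -> C
Bits 100 -> A
Bits 010 -> E
Bits 100 -> A
Bits 101 -> C


Decoded message: CECAEAC


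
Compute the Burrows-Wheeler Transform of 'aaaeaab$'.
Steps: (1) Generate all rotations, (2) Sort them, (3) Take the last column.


Rotations (sorted):
  0: $aaaeaab -> last char: b
  1: aaaeaab$ -> last char: $
  2: aab$aaae -> last char: e
  3: aaeaab$a -> last char: a
  4: ab$aaaea -> last char: a
  5: aeaab$aa -> last char: a
  6: b$aaaeaa -> last char: a
  7: eaab$aaa -> last char: a


BWT = b$eaaaaa


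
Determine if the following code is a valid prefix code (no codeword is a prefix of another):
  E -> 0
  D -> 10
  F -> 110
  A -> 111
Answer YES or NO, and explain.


Checking each pair (does one codeword prefix another?):
  E='0' vs D='10': no prefix
  E='0' vs F='110': no prefix
  E='0' vs A='111': no prefix
  D='10' vs E='0': no prefix
  D='10' vs F='110': no prefix
  D='10' vs A='111': no prefix
  F='110' vs E='0': no prefix
  F='110' vs D='10': no prefix
  F='110' vs A='111': no prefix
  A='111' vs E='0': no prefix
  A='111' vs D='10': no prefix
  A='111' vs F='110': no prefix
No violation found over all pairs.

YES -- this is a valid prefix code. No codeword is a prefix of any other codeword.


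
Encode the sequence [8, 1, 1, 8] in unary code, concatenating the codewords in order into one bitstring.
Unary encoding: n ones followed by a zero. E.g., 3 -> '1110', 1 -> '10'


Encode each number as n ones followed by a terminating 0:
  8 -> 111111110 (9 bits)
  1 -> 10 (2 bits)
  1 -> 10 (2 bits)
  8 -> 111111110 (9 bits)
Total length = 9 + 2 + 2 + 9 = 22 bits.

Unary([8, 1, 1, 8]) = 1111111101010111111110 (22 bits)


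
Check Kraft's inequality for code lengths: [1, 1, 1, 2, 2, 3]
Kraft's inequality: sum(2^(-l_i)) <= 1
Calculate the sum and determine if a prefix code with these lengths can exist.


Sum = 2^(-1) + 2^(-1) + 2^(-1) + 2^(-2) + 2^(-2) + 2^(-3)
    = 0.5 + 0.5 + 0.5 + 0.25 + 0.25 + 0.125
    = 17/8 = 2.125
Since 2.125 > 1, Kraft's inequality is NOT satisfied.
A prefix code with these lengths CANNOT exist.

Kraft sum = 2.125. Not satisfied.


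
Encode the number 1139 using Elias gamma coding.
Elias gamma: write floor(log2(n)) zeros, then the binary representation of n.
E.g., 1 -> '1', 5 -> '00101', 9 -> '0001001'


num_bits = floor(log2(1139)) + 1 = 11
leading_zeros = num_bits - 1 = 10
binary(1139) = 10001110011

Elias gamma(1139) = '0000000000' + '10001110011' = 000000000010001110011 (21 bits)


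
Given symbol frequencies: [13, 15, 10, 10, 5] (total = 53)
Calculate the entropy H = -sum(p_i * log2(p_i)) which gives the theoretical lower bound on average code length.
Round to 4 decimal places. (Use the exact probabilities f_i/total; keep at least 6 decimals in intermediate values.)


Per-symbol terms -p_i * log2(p_i) with p_i = f_i/53:
  p = 13/53 = 0.245283: log2(p) = -2.027481, -p*log2(p) = 0.497307
  p = 15/53 = 0.283019: log2(p) = -1.821030, -p*log2(p) = 0.515386
  p = 10/53 = 0.188679: log2(p) = -2.405992, -p*log2(p) = 0.453961
  p = 10/53 = 0.188679: log2(p) = -2.405992, -p*log2(p) = 0.453961
  p = 5/53 = 0.094340: log2(p) = -3.405992, -p*log2(p) = 0.321320
H = 0.497307 + 0.515386 + 0.453961 + 0.453961 + 0.321320 = 2.241935

H = 2.2419 bits/symbol


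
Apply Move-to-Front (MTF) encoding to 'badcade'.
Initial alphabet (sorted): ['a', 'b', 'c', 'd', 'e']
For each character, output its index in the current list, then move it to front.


MTF encoding:
'b': index 1 in ['a', 'b', 'c', 'd', 'e'] -> ['b', 'a', 'c', 'd', 'e']
'a': index 1 in ['b', 'a', 'c', 'd', 'e'] -> ['a', 'b', 'c', 'd', 'e']
'd': index 3 in ['a', 'b', 'c', 'd', 'e'] -> ['d', 'a', 'b', 'c', 'e']
'c': index 3 in ['d', 'a', 'b', 'c', 'e'] -> ['c', 'd', 'a', 'b', 'e']
'a': index 2 in ['c', 'd', 'a', 'b', 'e'] -> ['a', 'c', 'd', 'b', 'e']
'd': index 2 in ['a', 'c', 'd', 'b', 'e'] -> ['d', 'a', 'c', 'b', 'e']
'e': index 4 in ['d', 'a', 'c', 'b', 'e'] -> ['e', 'd', 'a', 'c', 'b']


Output: [1, 1, 3, 3, 2, 2, 4]


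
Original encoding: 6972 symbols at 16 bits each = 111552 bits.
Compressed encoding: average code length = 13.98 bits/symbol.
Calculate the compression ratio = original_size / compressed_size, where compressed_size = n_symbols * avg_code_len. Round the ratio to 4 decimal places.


original_size = n_symbols * orig_bits = 6972 * 16 = 111552 bits
compressed_size = n_symbols * avg_code_len = 6972 * 13.98 = 97468.56 bits
ratio = original_size / compressed_size = 111552 / 97468.56 = 1.1445

Compression ratio = 1.1445


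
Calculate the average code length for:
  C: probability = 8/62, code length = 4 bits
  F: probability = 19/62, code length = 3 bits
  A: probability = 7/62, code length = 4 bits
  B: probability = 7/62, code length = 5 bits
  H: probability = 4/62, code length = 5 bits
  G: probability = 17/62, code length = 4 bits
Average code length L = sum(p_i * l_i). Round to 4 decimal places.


Weighted contributions p_i * l_i:
  C: (8/62) * 4 = 32/62
  F: (19/62) * 3 = 57/62
  A: (7/62) * 4 = 28/62
  B: (7/62) * 5 = 35/62
  H: (4/62) * 5 = 20/62
  G: (17/62) * 4 = 68/62
Sum = (32 + 57 + 28 + 35 + 20 + 68)/62 = 240/62

L = 240/62 = 3.8710 bits/symbol


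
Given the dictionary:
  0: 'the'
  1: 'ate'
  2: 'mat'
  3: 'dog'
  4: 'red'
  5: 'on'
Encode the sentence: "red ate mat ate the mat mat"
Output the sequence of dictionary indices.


Look up each word in the dictionary:
  'red' -> 4
  'ate' -> 1
  'mat' -> 2
  'ate' -> 1
  'the' -> 0
  'mat' -> 2
  'mat' -> 2

Encoded: [4, 1, 2, 1, 0, 2, 2]


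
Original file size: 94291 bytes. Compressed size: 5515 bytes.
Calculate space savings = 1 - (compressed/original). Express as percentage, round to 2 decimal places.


ratio = compressed/original = 5515/94291 = 0.058489
savings = 1 - ratio = 1 - 0.058489 = 0.941511
as a percentage: 0.941511 * 100 = 94.15%

Space savings = 1 - 5515/94291 = 94.15%


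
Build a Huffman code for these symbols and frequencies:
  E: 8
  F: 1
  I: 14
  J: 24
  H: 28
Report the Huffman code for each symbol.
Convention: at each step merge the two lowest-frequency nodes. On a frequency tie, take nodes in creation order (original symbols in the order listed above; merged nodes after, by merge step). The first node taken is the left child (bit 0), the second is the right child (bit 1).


Huffman tree construction:
Step 1: Merge F(1) + E(8) = 9
Step 2: Merge (F+E)(9) + I(14) = 23
Step 3: Merge ((F+E)+I)(23) + J(24) = 47
Step 4: Merge H(28) + (((F+E)+I)+J)(47) = 75
Read each symbol's code off the tree from the root (left child = 0, right child = 1).

Codes:
  E: 1001 (length 4)
  F: 1000 (length 4)
  I: 101 (length 3)
  J: 11 (length 2)
  H: 0 (length 1)
Average code length: 154/75 = 2.0533 bits/symbol


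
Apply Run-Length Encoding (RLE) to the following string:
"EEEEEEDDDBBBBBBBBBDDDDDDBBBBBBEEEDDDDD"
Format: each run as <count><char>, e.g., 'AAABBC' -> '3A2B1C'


Scanning runs left to right:
  i=0: run of 'E' x 6 -> '6E'
  i=6: run of 'D' x 3 -> '3D'
  i=9: run of 'B' x 9 -> '9B'
  i=18: run of 'D' x 6 -> '6D'
  i=24: run of 'B' x 6 -> '6B'
  i=30: run of 'E' x 3 -> '3E'
  i=33: run of 'D' x 5 -> '5D'

RLE = 6E3D9B6D6B3E5D


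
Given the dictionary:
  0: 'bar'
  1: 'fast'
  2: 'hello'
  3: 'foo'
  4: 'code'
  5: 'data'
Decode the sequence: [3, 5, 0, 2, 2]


Look up each index in the dictionary:
  3 -> 'foo'
  5 -> 'data'
  0 -> 'bar'
  2 -> 'hello'
  2 -> 'hello'

Decoded: "foo data bar hello hello"


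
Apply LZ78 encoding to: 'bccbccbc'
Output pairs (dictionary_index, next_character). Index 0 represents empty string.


LZ78 encoding steps:
Dictionary: {0: ''}
Step 1: w='' (idx 0), next='b' -> output (0, 'b'), add 'b' as idx 1
Step 2: w='' (idx 0), next='c' -> output (0, 'c'), add 'c' as idx 2
Step 3: w='c' (idx 2), next='b' -> output (2, 'b'), add 'cb' as idx 3
Step 4: w='c' (idx 2), next='c' -> output (2, 'c'), add 'cc' as idx 4
Step 5: w='b' (idx 1), next='c' -> output (1, 'c'), add 'bc' as idx 5


Encoded: [(0, 'b'), (0, 'c'), (2, 'b'), (2, 'c'), (1, 'c')]


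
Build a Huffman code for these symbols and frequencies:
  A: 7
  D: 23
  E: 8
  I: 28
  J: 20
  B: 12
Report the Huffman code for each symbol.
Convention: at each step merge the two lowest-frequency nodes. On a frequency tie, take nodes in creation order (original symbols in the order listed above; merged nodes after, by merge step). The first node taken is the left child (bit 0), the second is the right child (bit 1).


Huffman tree construction:
Step 1: Merge A(7) + E(8) = 15
Step 2: Merge B(12) + (A+E)(15) = 27
Step 3: Merge J(20) + D(23) = 43
Step 4: Merge (B+(A+E))(27) + I(28) = 55
Step 5: Merge (J+D)(43) + ((B+(A+E))+I)(55) = 98
Read each symbol's code off the tree from the root (left child = 0, right child = 1).

Codes:
  A: 1010 (length 4)
  D: 01 (length 2)
  E: 1011 (length 4)
  I: 11 (length 2)
  J: 00 (length 2)
  B: 100 (length 3)
Average code length: 238/98 = 2.4286 bits/symbol


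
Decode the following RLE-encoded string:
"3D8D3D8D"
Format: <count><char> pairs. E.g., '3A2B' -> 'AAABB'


Expanding each <count><char> pair:
  3D -> 'DDD'
  8D -> 'DDDDDDDD'
  3D -> 'DDD'
  8D -> 'DDDDDDDD'

Decoded = DDDDDDDDDDDDDDDDDDDDDD


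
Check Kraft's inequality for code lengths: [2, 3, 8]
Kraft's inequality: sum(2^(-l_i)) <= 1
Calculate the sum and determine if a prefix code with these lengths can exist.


Sum = 2^(-2) + 2^(-3) + 2^(-8)
    = 0.25 + 0.125 + 0.00390625
    = 97/256 = 0.37890625
Since 0.37890625 <= 1, Kraft's inequality IS satisfied.
A prefix code with these lengths CAN exist.

Kraft sum = 0.37890625. Satisfied.


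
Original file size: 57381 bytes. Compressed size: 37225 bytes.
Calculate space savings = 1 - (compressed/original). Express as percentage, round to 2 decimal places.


ratio = compressed/original = 37225/57381 = 0.648734
savings = 1 - ratio = 1 - 0.648734 = 0.351266
as a percentage: 0.351266 * 100 = 35.13%

Space savings = 1 - 37225/57381 = 35.13%


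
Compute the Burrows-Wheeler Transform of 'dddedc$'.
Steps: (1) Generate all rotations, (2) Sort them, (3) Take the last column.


Rotations (sorted):
  0: $dddedc -> last char: c
  1: c$ddded -> last char: d
  2: dc$ddde -> last char: e
  3: dddedc$ -> last char: $
  4: ddedc$d -> last char: d
  5: dedc$dd -> last char: d
  6: edc$ddd -> last char: d


BWT = cde$ddd


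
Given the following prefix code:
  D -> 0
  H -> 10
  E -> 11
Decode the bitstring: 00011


Decoding step by step:
Bits 0 -> D
Bits 0 -> D
Bits 0 -> D
Bits 11 -> E


Decoded message: DDDE


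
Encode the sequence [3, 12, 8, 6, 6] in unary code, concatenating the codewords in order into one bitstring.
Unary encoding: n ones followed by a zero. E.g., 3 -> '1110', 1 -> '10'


Encode each number as n ones followed by a terminating 0:
  3 -> 1110 (4 bits)
  12 -> 1111111111110 (13 bits)
  8 -> 111111110 (9 bits)
  6 -> 1111110 (7 bits)
  6 -> 1111110 (7 bits)
Total length = 4 + 13 + 9 + 7 + 7 = 40 bits.

Unary([3, 12, 8, 6, 6]) = 1110111111111111011111111011111101111110 (40 bits)


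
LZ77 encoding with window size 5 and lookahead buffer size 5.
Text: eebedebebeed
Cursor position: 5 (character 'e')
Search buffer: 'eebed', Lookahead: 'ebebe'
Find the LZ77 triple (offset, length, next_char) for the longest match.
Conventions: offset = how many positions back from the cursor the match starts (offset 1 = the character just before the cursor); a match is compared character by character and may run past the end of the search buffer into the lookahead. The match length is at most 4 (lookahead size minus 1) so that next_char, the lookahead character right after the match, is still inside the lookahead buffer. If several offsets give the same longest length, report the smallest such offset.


Try each offset into the search buffer:
  offset=1 (pos 4, char 'd'): match length 0
  offset=2 (pos 3, char 'e'): match length 1
  offset=3 (pos 2, char 'b'): match length 0
  offset=4 (pos 1, char 'e'): match length 3
  offset=5 (pos 0, char 'e'): match length 1
Longest match has length 3 at offset 4.
next_char = character at position 5 + 3 = 8 -> 'b'

Best match: offset=4, length=3 (matching 'ebe' starting at position 1)
LZ77 triple: (4, 3, 'b')


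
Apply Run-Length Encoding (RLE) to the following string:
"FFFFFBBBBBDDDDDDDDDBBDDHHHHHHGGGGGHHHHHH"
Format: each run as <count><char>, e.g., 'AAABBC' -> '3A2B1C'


Scanning runs left to right:
  i=0: run of 'F' x 5 -> '5F'
  i=5: run of 'B' x 5 -> '5B'
  i=10: run of 'D' x 9 -> '9D'
  i=19: run of 'B' x 2 -> '2B'
  i=21: run of 'D' x 2 -> '2D'
  i=23: run of 'H' x 6 -> '6H'
  i=29: run of 'G' x 5 -> '5G'
  i=34: run of 'H' x 6 -> '6H'

RLE = 5F5B9D2B2D6H5G6H


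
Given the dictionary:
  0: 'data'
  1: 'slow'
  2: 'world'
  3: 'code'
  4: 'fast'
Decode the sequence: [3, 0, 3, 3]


Look up each index in the dictionary:
  3 -> 'code'
  0 -> 'data'
  3 -> 'code'
  3 -> 'code'

Decoded: "code data code code"


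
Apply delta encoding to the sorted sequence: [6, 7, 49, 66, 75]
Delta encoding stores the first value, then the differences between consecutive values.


First value: 6
Deltas:
  7 - 6 = 1
  49 - 7 = 42
  66 - 49 = 17
  75 - 66 = 9


Delta encoded: [6, 1, 42, 17, 9]


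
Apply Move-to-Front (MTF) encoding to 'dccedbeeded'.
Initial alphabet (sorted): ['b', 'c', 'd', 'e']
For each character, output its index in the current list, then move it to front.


MTF encoding:
'd': index 2 in ['b', 'c', 'd', 'e'] -> ['d', 'b', 'c', 'e']
'c': index 2 in ['d', 'b', 'c', 'e'] -> ['c', 'd', 'b', 'e']
'c': index 0 in ['c', 'd', 'b', 'e'] -> ['c', 'd', 'b', 'e']
'e': index 3 in ['c', 'd', 'b', 'e'] -> ['e', 'c', 'd', 'b']
'd': index 2 in ['e', 'c', 'd', 'b'] -> ['d', 'e', 'c', 'b']
'b': index 3 in ['d', 'e', 'c', 'b'] -> ['b', 'd', 'e', 'c']
'e': index 2 in ['b', 'd', 'e', 'c'] -> ['e', 'b', 'd', 'c']
'e': index 0 in ['e', 'b', 'd', 'c'] -> ['e', 'b', 'd', 'c']
'd': index 2 in ['e', 'b', 'd', 'c'] -> ['d', 'e', 'b', 'c']
'e': index 1 in ['d', 'e', 'b', 'c'] -> ['e', 'd', 'b', 'c']
'd': index 1 in ['e', 'd', 'b', 'c'] -> ['d', 'e', 'b', 'c']


Output: [2, 2, 0, 3, 2, 3, 2, 0, 2, 1, 1]


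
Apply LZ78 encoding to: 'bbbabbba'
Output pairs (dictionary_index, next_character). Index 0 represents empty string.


LZ78 encoding steps:
Dictionary: {0: ''}
Step 1: w='' (idx 0), next='b' -> output (0, 'b'), add 'b' as idx 1
Step 2: w='b' (idx 1), next='b' -> output (1, 'b'), add 'bb' as idx 2
Step 3: w='' (idx 0), next='a' -> output (0, 'a'), add 'a' as idx 3
Step 4: w='bb' (idx 2), next='b' -> output (2, 'b'), add 'bbb' as idx 4
Step 5: w='a' (idx 3), end of input -> output (3, '')


Encoded: [(0, 'b'), (1, 'b'), (0, 'a'), (2, 'b'), (3, '')]


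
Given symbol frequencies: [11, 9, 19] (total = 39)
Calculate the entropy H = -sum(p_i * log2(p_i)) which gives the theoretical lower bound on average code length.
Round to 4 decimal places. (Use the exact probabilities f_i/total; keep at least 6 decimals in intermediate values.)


Per-symbol terms -p_i * log2(p_i) with p_i = f_i/39:
  p = 11/39 = 0.282051: log2(p) = -1.825971, -p*log2(p) = 0.515017
  p = 9/39 = 0.230769: log2(p) = -2.115477, -p*log2(p) = 0.488187
  p = 19/39 = 0.487179: log2(p) = -1.037475, -p*log2(p) = 0.505436
H = 0.515017 + 0.488187 + 0.505436 = 1.508640

H = 1.5086 bits/symbol


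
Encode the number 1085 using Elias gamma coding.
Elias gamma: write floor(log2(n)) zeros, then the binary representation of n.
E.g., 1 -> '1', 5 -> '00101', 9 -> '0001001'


num_bits = floor(log2(1085)) + 1 = 11
leading_zeros = num_bits - 1 = 10
binary(1085) = 10000111101

Elias gamma(1085) = '0000000000' + '10000111101' = 000000000010000111101 (21 bits)


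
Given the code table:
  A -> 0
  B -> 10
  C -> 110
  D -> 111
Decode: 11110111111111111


Decoding:
111 -> D
10 -> B
111 -> D
111 -> D
111 -> D
111 -> D


Result: DBDDDD


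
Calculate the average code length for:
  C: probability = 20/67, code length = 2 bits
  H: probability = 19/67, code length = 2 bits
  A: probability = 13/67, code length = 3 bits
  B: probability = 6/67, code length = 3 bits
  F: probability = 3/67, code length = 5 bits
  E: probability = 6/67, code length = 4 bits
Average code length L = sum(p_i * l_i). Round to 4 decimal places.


Weighted contributions p_i * l_i:
  C: (20/67) * 2 = 40/67
  H: (19/67) * 2 = 38/67
  A: (13/67) * 3 = 39/67
  B: (6/67) * 3 = 18/67
  F: (3/67) * 5 = 15/67
  E: (6/67) * 4 = 24/67
Sum = (40 + 38 + 39 + 18 + 15 + 24)/67 = 174/67

L = 174/67 = 2.5970 bits/symbol


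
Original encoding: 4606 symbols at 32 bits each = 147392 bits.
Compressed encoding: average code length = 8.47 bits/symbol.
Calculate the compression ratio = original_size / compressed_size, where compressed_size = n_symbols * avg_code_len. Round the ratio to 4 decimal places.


original_size = n_symbols * orig_bits = 4606 * 32 = 147392 bits
compressed_size = n_symbols * avg_code_len = 4606 * 8.47 = 39012.82 bits
ratio = original_size / compressed_size = 147392 / 39012.82 = 3.778

Compression ratio = 3.778


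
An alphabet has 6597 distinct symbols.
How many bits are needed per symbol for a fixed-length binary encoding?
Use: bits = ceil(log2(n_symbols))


log2(6597) = 12.6876
Bracket: 2^12 = 4096 < 6597 <= 2^13 = 8192
So ceil(log2(6597)) = 13

bits = ceil(log2(6597)) = ceil(12.6876) = 13 bits


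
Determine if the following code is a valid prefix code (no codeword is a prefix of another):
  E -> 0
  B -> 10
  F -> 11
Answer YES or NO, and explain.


Checking each pair (does one codeword prefix another?):
  E='0' vs B='10': no prefix
  E='0' vs F='11': no prefix
  B='10' vs E='0': no prefix
  B='10' vs F='11': no prefix
  F='11' vs E='0': no prefix
  F='11' vs B='10': no prefix
No violation found over all pairs.

YES -- this is a valid prefix code. No codeword is a prefix of any other codeword.


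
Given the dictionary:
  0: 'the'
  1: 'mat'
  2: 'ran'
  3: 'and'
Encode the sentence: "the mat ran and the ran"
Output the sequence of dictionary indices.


Look up each word in the dictionary:
  'the' -> 0
  'mat' -> 1
  'ran' -> 2
  'and' -> 3
  'the' -> 0
  'ran' -> 2

Encoded: [0, 1, 2, 3, 0, 2]


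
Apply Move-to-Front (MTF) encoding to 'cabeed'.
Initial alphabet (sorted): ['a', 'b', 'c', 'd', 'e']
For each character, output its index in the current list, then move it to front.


MTF encoding:
'c': index 2 in ['a', 'b', 'c', 'd', 'e'] -> ['c', 'a', 'b', 'd', 'e']
'a': index 1 in ['c', 'a', 'b', 'd', 'e'] -> ['a', 'c', 'b', 'd', 'e']
'b': index 2 in ['a', 'c', 'b', 'd', 'e'] -> ['b', 'a', 'c', 'd', 'e']
'e': index 4 in ['b', 'a', 'c', 'd', 'e'] -> ['e', 'b', 'a', 'c', 'd']
'e': index 0 in ['e', 'b', 'a', 'c', 'd'] -> ['e', 'b', 'a', 'c', 'd']
'd': index 4 in ['e', 'b', 'a', 'c', 'd'] -> ['d', 'e', 'b', 'a', 'c']


Output: [2, 1, 2, 4, 0, 4]


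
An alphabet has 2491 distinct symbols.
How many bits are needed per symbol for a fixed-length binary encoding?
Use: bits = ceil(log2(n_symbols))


log2(2491) = 11.2825
Bracket: 2^11 = 2048 < 2491 <= 2^12 = 4096
So ceil(log2(2491)) = 12

bits = ceil(log2(2491)) = ceil(11.2825) = 12 bits


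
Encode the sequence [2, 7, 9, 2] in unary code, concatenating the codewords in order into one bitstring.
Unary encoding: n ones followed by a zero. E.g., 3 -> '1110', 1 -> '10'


Encode each number as n ones followed by a terminating 0:
  2 -> 110 (3 bits)
  7 -> 11111110 (8 bits)
  9 -> 1111111110 (10 bits)
  2 -> 110 (3 bits)
Total length = 3 + 8 + 10 + 3 = 24 bits.

Unary([2, 7, 9, 2]) = 110111111101111111110110 (24 bits)


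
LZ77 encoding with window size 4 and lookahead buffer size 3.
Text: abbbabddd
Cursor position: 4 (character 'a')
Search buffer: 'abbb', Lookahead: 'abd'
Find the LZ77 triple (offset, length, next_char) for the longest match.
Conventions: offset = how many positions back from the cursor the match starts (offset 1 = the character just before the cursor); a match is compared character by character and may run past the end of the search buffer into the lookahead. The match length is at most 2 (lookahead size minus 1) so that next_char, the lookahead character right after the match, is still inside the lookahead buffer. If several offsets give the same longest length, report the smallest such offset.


Try each offset into the search buffer:
  offset=1 (pos 3, char 'b'): match length 0
  offset=2 (pos 2, char 'b'): match length 0
  offset=3 (pos 1, char 'b'): match length 0
  offset=4 (pos 0, char 'a'): match length 2
Longest match has length 2 at offset 4.
next_char = character at position 4 + 2 = 6 -> 'd'

Best match: offset=4, length=2 (matching 'ab' starting at position 0)
LZ77 triple: (4, 2, 'd')


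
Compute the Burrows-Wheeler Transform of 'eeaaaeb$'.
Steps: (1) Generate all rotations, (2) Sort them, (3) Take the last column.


Rotations (sorted):
  0: $eeaaaeb -> last char: b
  1: aaaeb$ee -> last char: e
  2: aaeb$eea -> last char: a
  3: aeb$eeaa -> last char: a
  4: b$eeaaae -> last char: e
  5: eaaaeb$e -> last char: e
  6: eb$eeaaa -> last char: a
  7: eeaaaeb$ -> last char: $


BWT = beaaeea$


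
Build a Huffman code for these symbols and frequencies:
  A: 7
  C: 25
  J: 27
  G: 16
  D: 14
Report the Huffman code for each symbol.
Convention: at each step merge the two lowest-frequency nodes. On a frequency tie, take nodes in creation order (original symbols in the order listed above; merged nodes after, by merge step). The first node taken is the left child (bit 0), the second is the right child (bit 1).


Huffman tree construction:
Step 1: Merge A(7) + D(14) = 21
Step 2: Merge G(16) + (A+D)(21) = 37
Step 3: Merge C(25) + J(27) = 52
Step 4: Merge (G+(A+D))(37) + (C+J)(52) = 89
Read each symbol's code off the tree from the root (left child = 0, right child = 1).

Codes:
  A: 010 (length 3)
  C: 10 (length 2)
  J: 11 (length 2)
  G: 00 (length 2)
  D: 011 (length 3)
Average code length: 199/89 = 2.2360 bits/symbol


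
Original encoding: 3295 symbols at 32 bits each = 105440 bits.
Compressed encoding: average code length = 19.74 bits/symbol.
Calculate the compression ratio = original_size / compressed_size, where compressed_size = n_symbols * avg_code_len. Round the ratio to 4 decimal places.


original_size = n_symbols * orig_bits = 3295 * 32 = 105440 bits
compressed_size = n_symbols * avg_code_len = 3295 * 19.74 = 65043.3 bits
ratio = original_size / compressed_size = 105440 / 65043.3 = 1.6211

Compression ratio = 1.6211


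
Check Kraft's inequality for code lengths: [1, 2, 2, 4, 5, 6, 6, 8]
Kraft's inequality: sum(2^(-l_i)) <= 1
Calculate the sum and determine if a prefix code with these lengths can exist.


Sum = 2^(-1) + 2^(-2) + 2^(-2) + 2^(-4) + 2^(-5) + 2^(-6) + 2^(-6) + 2^(-8)
    = 0.5 + 0.25 + 0.25 + 0.0625 + 0.03125 + 0.015625 + 0.015625 + 0.00390625
    = 289/256 = 1.12890625
Since 1.12890625 > 1, Kraft's inequality is NOT satisfied.
A prefix code with these lengths CANNOT exist.

Kraft sum = 1.12890625. Not satisfied.


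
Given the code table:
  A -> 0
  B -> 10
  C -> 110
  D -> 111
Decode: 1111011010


Decoding:
111 -> D
10 -> B
110 -> C
10 -> B


Result: DBCB


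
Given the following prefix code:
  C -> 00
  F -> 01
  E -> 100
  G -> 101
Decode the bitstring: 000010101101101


Decoding step by step:
Bits 00 -> C
Bits 00 -> C
Bits 101 -> G
Bits 01 -> F
Bits 101 -> G
Bits 101 -> G


Decoded message: CCGFGG


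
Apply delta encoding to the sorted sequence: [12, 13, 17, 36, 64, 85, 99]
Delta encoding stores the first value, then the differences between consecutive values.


First value: 12
Deltas:
  13 - 12 = 1
  17 - 13 = 4
  36 - 17 = 19
  64 - 36 = 28
  85 - 64 = 21
  99 - 85 = 14


Delta encoded: [12, 1, 4, 19, 28, 21, 14]


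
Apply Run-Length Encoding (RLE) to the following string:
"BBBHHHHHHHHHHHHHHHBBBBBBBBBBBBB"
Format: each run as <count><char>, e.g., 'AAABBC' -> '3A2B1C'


Scanning runs left to right:
  i=0: run of 'B' x 3 -> '3B'
  i=3: run of 'H' x 15 -> '15H'
  i=18: run of 'B' x 13 -> '13B'

RLE = 3B15H13B


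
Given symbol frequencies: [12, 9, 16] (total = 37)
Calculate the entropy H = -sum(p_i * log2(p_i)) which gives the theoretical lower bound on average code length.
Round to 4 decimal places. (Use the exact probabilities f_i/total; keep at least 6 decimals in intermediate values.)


Per-symbol terms -p_i * log2(p_i) with p_i = f_i/37:
  p = 12/37 = 0.324324: log2(p) = -1.624491, -p*log2(p) = 0.526862
  p = 9/37 = 0.243243: log2(p) = -2.039528, -p*log2(p) = 0.496101
  p = 16/37 = 0.432432: log2(p) = -1.209453, -p*log2(p) = 0.523007
H = 0.526862 + 0.496101 + 0.523007 = 1.545970

H = 1.546 bits/symbol


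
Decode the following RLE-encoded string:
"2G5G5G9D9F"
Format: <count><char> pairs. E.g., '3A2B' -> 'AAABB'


Expanding each <count><char> pair:
  2G -> 'GG'
  5G -> 'GGGGG'
  5G -> 'GGGGG'
  9D -> 'DDDDDDDDD'
  9F -> 'FFFFFFFFF'

Decoded = GGGGGGGGGGGGDDDDDDDDDFFFFFFFFF


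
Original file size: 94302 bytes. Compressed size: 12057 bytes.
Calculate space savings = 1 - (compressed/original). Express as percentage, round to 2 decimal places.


ratio = compressed/original = 12057/94302 = 0.127855
savings = 1 - ratio = 1 - 0.127855 = 0.872145
as a percentage: 0.872145 * 100 = 87.21%

Space savings = 1 - 12057/94302 = 87.21%


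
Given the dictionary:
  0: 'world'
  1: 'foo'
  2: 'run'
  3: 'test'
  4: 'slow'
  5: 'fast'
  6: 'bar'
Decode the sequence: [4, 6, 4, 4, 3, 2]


Look up each index in the dictionary:
  4 -> 'slow'
  6 -> 'bar'
  4 -> 'slow'
  4 -> 'slow'
  3 -> 'test'
  2 -> 'run'

Decoded: "slow bar slow slow test run"


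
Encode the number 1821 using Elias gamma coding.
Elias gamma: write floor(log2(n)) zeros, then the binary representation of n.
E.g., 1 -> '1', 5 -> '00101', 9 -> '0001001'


num_bits = floor(log2(1821)) + 1 = 11
leading_zeros = num_bits - 1 = 10
binary(1821) = 11100011101

Elias gamma(1821) = '0000000000' + '11100011101' = 000000000011100011101 (21 bits)


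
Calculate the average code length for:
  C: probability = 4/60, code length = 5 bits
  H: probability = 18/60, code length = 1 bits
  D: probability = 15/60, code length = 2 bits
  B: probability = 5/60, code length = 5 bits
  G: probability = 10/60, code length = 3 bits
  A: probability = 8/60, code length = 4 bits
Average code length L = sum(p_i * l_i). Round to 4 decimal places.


Weighted contributions p_i * l_i:
  C: (4/60) * 5 = 20/60
  H: (18/60) * 1 = 18/60
  D: (15/60) * 2 = 30/60
  B: (5/60) * 5 = 25/60
  G: (10/60) * 3 = 30/60
  A: (8/60) * 4 = 32/60
Sum = (20 + 18 + 30 + 25 + 30 + 32)/60 = 155/60

L = 155/60 = 2.5833 bits/symbol


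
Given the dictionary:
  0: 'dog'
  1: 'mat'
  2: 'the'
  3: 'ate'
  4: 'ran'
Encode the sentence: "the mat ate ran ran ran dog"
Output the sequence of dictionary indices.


Look up each word in the dictionary:
  'the' -> 2
  'mat' -> 1
  'ate' -> 3
  'ran' -> 4
  'ran' -> 4
  'ran' -> 4
  'dog' -> 0

Encoded: [2, 1, 3, 4, 4, 4, 0]


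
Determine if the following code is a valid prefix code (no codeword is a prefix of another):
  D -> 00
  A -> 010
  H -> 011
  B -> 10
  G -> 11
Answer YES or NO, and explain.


Checking each pair (does one codeword prefix another?):
  D='00' vs A='010': no prefix
  D='00' vs H='011': no prefix
  D='00' vs B='10': no prefix
  D='00' vs G='11': no prefix
  A='010' vs D='00': no prefix
  A='010' vs H='011': no prefix
  A='010' vs B='10': no prefix
  A='010' vs G='11': no prefix
  H='011' vs D='00': no prefix
  H='011' vs A='010': no prefix
  H='011' vs B='10': no prefix
  H='011' vs G='11': no prefix
  B='10' vs D='00': no prefix
  B='10' vs A='010': no prefix
  B='10' vs H='011': no prefix
  B='10' vs G='11': no prefix
  G='11' vs D='00': no prefix
  G='11' vs A='010': no prefix
  G='11' vs H='011': no prefix
  G='11' vs B='10': no prefix
No violation found over all pairs.

YES -- this is a valid prefix code. No codeword is a prefix of any other codeword.


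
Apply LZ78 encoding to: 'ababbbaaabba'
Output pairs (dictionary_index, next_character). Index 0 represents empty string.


LZ78 encoding steps:
Dictionary: {0: ''}
Step 1: w='' (idx 0), next='a' -> output (0, 'a'), add 'a' as idx 1
Step 2: w='' (idx 0), next='b' -> output (0, 'b'), add 'b' as idx 2
Step 3: w='a' (idx 1), next='b' -> output (1, 'b'), add 'ab' as idx 3
Step 4: w='b' (idx 2), next='b' -> output (2, 'b'), add 'bb' as idx 4
Step 5: w='a' (idx 1), next='a' -> output (1, 'a'), add 'aa' as idx 5
Step 6: w='ab' (idx 3), next='b' -> output (3, 'b'), add 'abb' as idx 6
Step 7: w='a' (idx 1), end of input -> output (1, '')


Encoded: [(0, 'a'), (0, 'b'), (1, 'b'), (2, 'b'), (1, 'a'), (3, 'b'), (1, '')]


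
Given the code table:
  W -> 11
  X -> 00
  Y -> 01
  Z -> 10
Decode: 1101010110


Decoding:
11 -> W
01 -> Y
01 -> Y
01 -> Y
10 -> Z


Result: WYYYZ


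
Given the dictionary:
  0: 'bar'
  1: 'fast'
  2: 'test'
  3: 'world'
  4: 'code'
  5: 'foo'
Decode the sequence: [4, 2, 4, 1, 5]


Look up each index in the dictionary:
  4 -> 'code'
  2 -> 'test'
  4 -> 'code'
  1 -> 'fast'
  5 -> 'foo'

Decoded: "code test code fast foo"


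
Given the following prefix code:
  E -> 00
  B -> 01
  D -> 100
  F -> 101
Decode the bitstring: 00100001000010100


Decoding step by step:
Bits 00 -> E
Bits 100 -> D
Bits 00 -> E
Bits 100 -> D
Bits 00 -> E
Bits 101 -> F
Bits 00 -> E


Decoded message: EDEDEFE


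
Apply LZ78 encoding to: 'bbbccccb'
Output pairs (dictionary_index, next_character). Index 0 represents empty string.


LZ78 encoding steps:
Dictionary: {0: ''}
Step 1: w='' (idx 0), next='b' -> output (0, 'b'), add 'b' as idx 1
Step 2: w='b' (idx 1), next='b' -> output (1, 'b'), add 'bb' as idx 2
Step 3: w='' (idx 0), next='c' -> output (0, 'c'), add 'c' as idx 3
Step 4: w='c' (idx 3), next='c' -> output (3, 'c'), add 'cc' as idx 4
Step 5: w='c' (idx 3), next='b' -> output (3, 'b'), add 'cb' as idx 5


Encoded: [(0, 'b'), (1, 'b'), (0, 'c'), (3, 'c'), (3, 'b')]


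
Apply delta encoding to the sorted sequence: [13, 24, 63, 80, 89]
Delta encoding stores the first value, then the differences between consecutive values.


First value: 13
Deltas:
  24 - 13 = 11
  63 - 24 = 39
  80 - 63 = 17
  89 - 80 = 9


Delta encoded: [13, 11, 39, 17, 9]


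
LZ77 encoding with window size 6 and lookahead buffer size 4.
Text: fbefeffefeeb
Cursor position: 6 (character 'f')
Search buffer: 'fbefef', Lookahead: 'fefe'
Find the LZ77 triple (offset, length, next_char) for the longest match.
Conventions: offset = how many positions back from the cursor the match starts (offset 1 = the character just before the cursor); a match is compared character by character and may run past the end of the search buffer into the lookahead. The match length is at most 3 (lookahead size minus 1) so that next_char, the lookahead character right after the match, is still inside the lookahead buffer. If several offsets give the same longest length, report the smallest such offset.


Try each offset into the search buffer:
  offset=1 (pos 5, char 'f'): match length 1
  offset=2 (pos 4, char 'e'): match length 0
  offset=3 (pos 3, char 'f'): match length 3
  offset=4 (pos 2, char 'e'): match length 0
  offset=5 (pos 1, char 'b'): match length 0
  offset=6 (pos 0, char 'f'): match length 1
Longest match has length 3 at offset 3.
next_char = character at position 6 + 3 = 9 -> 'e'

Best match: offset=3, length=3 (matching 'fef' starting at position 3)
LZ77 triple: (3, 3, 'e')


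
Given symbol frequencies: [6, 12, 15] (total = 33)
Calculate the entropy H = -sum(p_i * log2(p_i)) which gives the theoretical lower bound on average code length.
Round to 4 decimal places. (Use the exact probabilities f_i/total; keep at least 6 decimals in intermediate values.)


Per-symbol terms -p_i * log2(p_i) with p_i = f_i/33:
  p = 6/33 = 0.181818: log2(p) = -2.459432, -p*log2(p) = 0.447169
  p = 12/33 = 0.363636: log2(p) = -1.459432, -p*log2(p) = 0.530702
  p = 15/33 = 0.454545: log2(p) = -1.137504, -p*log2(p) = 0.517047
H = 0.447169 + 0.530702 + 0.517047 = 1.494918

H = 1.4949 bits/symbol


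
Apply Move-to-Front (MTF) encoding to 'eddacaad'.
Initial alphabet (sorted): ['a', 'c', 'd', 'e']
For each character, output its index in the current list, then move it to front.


MTF encoding:
'e': index 3 in ['a', 'c', 'd', 'e'] -> ['e', 'a', 'c', 'd']
'd': index 3 in ['e', 'a', 'c', 'd'] -> ['d', 'e', 'a', 'c']
'd': index 0 in ['d', 'e', 'a', 'c'] -> ['d', 'e', 'a', 'c']
'a': index 2 in ['d', 'e', 'a', 'c'] -> ['a', 'd', 'e', 'c']
'c': index 3 in ['a', 'd', 'e', 'c'] -> ['c', 'a', 'd', 'e']
'a': index 1 in ['c', 'a', 'd', 'e'] -> ['a', 'c', 'd', 'e']
'a': index 0 in ['a', 'c', 'd', 'e'] -> ['a', 'c', 'd', 'e']
'd': index 2 in ['a', 'c', 'd', 'e'] -> ['d', 'a', 'c', 'e']


Output: [3, 3, 0, 2, 3, 1, 0, 2]


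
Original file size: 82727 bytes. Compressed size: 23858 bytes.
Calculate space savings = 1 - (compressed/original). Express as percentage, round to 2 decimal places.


ratio = compressed/original = 23858/82727 = 0.288394
savings = 1 - ratio = 1 - 0.288394 = 0.711606
as a percentage: 0.711606 * 100 = 71.16%

Space savings = 1 - 23858/82727 = 71.16%


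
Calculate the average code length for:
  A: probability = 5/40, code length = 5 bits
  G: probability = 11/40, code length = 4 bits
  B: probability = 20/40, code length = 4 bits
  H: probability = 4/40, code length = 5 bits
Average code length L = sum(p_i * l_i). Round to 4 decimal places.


Weighted contributions p_i * l_i:
  A: (5/40) * 5 = 25/40
  G: (11/40) * 4 = 44/40
  B: (20/40) * 4 = 80/40
  H: (4/40) * 5 = 20/40
Sum = (25 + 44 + 80 + 20)/40 = 169/40

L = 169/40 = 4.2250 bits/symbol


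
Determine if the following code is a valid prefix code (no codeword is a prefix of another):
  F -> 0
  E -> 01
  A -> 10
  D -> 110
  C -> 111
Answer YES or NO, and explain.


Checking each pair (does one codeword prefix another?):
  F='0' vs E='01': prefix -- VIOLATION

NO -- this is NOT a valid prefix code. F (0) is a prefix of E (01).


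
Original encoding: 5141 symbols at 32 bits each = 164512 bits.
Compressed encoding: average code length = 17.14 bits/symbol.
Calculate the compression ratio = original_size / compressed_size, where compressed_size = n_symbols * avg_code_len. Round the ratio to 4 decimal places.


original_size = n_symbols * orig_bits = 5141 * 32 = 164512 bits
compressed_size = n_symbols * avg_code_len = 5141 * 17.14 = 88116.74 bits
ratio = original_size / compressed_size = 164512 / 88116.74 = 1.867

Compression ratio = 1.867


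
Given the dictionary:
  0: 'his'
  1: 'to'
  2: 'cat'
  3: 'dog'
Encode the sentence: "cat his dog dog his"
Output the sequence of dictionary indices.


Look up each word in the dictionary:
  'cat' -> 2
  'his' -> 0
  'dog' -> 3
  'dog' -> 3
  'his' -> 0

Encoded: [2, 0, 3, 3, 0]


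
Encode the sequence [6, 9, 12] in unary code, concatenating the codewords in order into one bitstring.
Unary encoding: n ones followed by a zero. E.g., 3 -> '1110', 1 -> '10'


Encode each number as n ones followed by a terminating 0:
  6 -> 1111110 (7 bits)
  9 -> 1111111110 (10 bits)
  12 -> 1111111111110 (13 bits)
Total length = 7 + 10 + 13 = 30 bits.

Unary([6, 9, 12]) = 111111011111111101111111111110 (30 bits)


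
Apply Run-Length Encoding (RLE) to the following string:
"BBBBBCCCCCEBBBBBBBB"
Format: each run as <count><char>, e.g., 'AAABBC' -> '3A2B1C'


Scanning runs left to right:
  i=0: run of 'B' x 5 -> '5B'
  i=5: run of 'C' x 5 -> '5C'
  i=10: run of 'E' x 1 -> '1E'
  i=11: run of 'B' x 8 -> '8B'

RLE = 5B5C1E8B


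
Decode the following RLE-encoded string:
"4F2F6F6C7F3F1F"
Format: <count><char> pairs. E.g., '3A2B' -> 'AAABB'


Expanding each <count><char> pair:
  4F -> 'FFFF'
  2F -> 'FF'
  6F -> 'FFFFFF'
  6C -> 'CCCCCC'
  7F -> 'FFFFFFF'
  3F -> 'FFF'
  1F -> 'F'

Decoded = FFFFFFFFFFFFCCCCCCFFFFFFFFFFF


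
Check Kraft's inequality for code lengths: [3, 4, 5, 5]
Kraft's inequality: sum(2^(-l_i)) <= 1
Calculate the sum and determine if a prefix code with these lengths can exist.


Sum = 2^(-3) + 2^(-4) + 2^(-5) + 2^(-5)
    = 0.125 + 0.0625 + 0.03125 + 0.03125
    = 8/32 = 0.25
Since 0.25 <= 1, Kraft's inequality IS satisfied.
A prefix code with these lengths CAN exist.

Kraft sum = 0.25. Satisfied.


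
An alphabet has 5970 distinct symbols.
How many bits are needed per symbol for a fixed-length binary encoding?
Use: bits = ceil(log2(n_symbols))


log2(5970) = 12.5435
Bracket: 2^12 = 4096 < 5970 <= 2^13 = 8192
So ceil(log2(5970)) = 13

bits = ceil(log2(5970)) = ceil(12.5435) = 13 bits


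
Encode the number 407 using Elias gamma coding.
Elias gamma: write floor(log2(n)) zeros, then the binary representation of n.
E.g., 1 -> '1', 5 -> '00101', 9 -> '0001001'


num_bits = floor(log2(407)) + 1 = 9
leading_zeros = num_bits - 1 = 8
binary(407) = 110010111

Elias gamma(407) = '00000000' + '110010111' = 00000000110010111 (17 bits)


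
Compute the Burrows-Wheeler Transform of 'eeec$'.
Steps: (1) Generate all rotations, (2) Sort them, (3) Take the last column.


Rotations (sorted):
  0: $eeec -> last char: c
  1: c$eee -> last char: e
  2: ec$ee -> last char: e
  3: eec$e -> last char: e
  4: eeec$ -> last char: $


BWT = ceee$


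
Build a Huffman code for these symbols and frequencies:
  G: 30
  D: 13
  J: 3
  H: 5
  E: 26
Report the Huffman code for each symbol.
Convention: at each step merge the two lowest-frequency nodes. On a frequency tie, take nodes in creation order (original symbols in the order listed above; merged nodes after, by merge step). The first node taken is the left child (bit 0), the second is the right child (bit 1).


Huffman tree construction:
Step 1: Merge J(3) + H(5) = 8
Step 2: Merge (J+H)(8) + D(13) = 21
Step 3: Merge ((J+H)+D)(21) + E(26) = 47
Step 4: Merge G(30) + (((J+H)+D)+E)(47) = 77
Read each symbol's code off the tree from the root (left child = 0, right child = 1).

Codes:
  G: 0 (length 1)
  D: 101 (length 3)
  J: 1000 (length 4)
  H: 1001 (length 4)
  E: 11 (length 2)
Average code length: 153/77 = 1.9870 bits/symbol
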